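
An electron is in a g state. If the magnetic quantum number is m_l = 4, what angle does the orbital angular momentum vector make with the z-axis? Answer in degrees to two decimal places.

For a g orbital, l = 4.
|L|² = l(l+1)ℏ² = 20ℏ², so |L| = 2√5 ℏ.
L_z = m_l ℏ = 4ℏ.
cos θ = L_z/|L| = 4/√20, so θ ≈ 26.57°.

θ ≈ 26.57°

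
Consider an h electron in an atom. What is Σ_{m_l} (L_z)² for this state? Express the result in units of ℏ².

Σ(L_z)² = 110 ℏ²

An h state has l = 5.
m_l ∈ {-5, -4, -3, -2, -1, 0, 1, 2, 3, 4, 5}.
Summing m² from −5 to 5: Σ m_l² = 110.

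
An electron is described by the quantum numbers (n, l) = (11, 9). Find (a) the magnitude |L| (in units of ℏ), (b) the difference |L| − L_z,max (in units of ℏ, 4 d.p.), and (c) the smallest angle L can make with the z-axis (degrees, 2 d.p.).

|L| = ℏ√(9·10) = 3√10 ℏ ≈ 9.487ℏ.
|L| − L_z,max = (3√10 − 9)ℏ ≈ 0.4868ℏ.
cos θ_min = 9/√90, so θ_min ≈ 18.43°.

|L| = 3√10 ℏ ≈ 9.487ℏ; |L|−L_z,max ≈ 0.4868ℏ; θ_min ≈ 18.43°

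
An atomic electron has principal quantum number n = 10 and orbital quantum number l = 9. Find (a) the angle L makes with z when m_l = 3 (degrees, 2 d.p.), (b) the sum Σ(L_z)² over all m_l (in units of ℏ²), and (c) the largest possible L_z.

θ(m_l=3) ≈ 71.57°; Σ(L_z)² = 570 ℏ²; L_z,max = 9ℏ

For m_l = 3: cos θ = 3/√90, θ ≈ 71.57°.
Σ m_l² = 570, so Σ(L_z)² = 570 ℏ².
L_z,max = lℏ = 9ℏ.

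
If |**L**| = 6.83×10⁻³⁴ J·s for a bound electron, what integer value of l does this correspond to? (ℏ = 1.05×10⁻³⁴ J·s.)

|L|/ℏ = (6.83×10⁻³⁴)/(1.05×10⁻³⁴) ≈ 6.505.
l(l+1) ≈ 6.505² ≈ 42.31, so l = 6.

l = 6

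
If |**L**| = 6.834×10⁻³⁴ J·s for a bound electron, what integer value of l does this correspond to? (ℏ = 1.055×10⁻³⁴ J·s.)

In units of ℏ, |L| ≈ 6.478.
Set l(l+1) = 41.96; the integer solution is l = 6.

l = 6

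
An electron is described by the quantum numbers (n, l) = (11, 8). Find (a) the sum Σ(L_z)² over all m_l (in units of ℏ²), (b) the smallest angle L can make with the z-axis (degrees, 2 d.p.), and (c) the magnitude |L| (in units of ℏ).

Σ m_l² = 408, so Σ(L_z)² = 408 ℏ².
cos θ_min = 8/√72, so θ_min ≈ 19.47°.
|L| = ℏ√(8·9) = 6√2 ℏ ≈ 8.485ℏ.

Σ(L_z)² = 408 ℏ²; θ_min ≈ 19.47°; |L| = 6√2 ℏ ≈ 8.485ℏ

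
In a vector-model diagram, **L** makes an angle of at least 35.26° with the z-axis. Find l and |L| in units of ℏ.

l = 2, |L| = √6 ℏ ≈ 2.449ℏ

cos²θ_min = l/(l+1) = 0.6667.
l = cos²θ/sin²θ ≈ 2.
Then |L| = ℏ√(2·3) = √6 ℏ.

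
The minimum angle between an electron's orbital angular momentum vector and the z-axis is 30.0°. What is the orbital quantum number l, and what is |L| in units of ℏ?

l = 3, |L| = 2√3 ℏ ≈ 3.464ℏ

At minimum angle, m_l = l, so cos θ = l/√(l(l+1)); cos²θ = l/(l+1) = 0.7500.
l = cos²θ/sin²θ ≈ 3.
Then |L| = ℏ√(3·4) = 2√3 ℏ.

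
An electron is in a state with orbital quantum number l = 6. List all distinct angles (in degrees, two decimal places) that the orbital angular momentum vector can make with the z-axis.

θ ∈ {22.21°, 39.51°, 51.89°, 62.42°, 72.02°, 81.12°, 90.00°, 98.88°, 107.98°, 117.58°, 128.11°, 140.49°, 157.79°}

|L| = √(l(l+1)) ℏ = √42 ℏ.
cos θ = m_l/√42 for each m_l ∈ {-6, -5, -4, -3, -2, -1, 0, 1, 2, 3, 4, 5, 6}.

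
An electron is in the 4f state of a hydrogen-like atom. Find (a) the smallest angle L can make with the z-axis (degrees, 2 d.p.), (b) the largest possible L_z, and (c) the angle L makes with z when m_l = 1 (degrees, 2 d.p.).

4f means n = 4, l = 3.
cos θ_min = 3/√12, so θ_min ≈ 30.00°.
L_z,max = lℏ = 3ℏ.
For m_l = 1: cos θ = 1/√12, θ ≈ 73.22°.

θ_min ≈ 30.00°; L_z,max = 3ℏ; θ(m_l=1) ≈ 73.22°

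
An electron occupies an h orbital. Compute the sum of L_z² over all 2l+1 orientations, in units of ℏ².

Σ(L_z)² = 110 ℏ²

An h state has l = 5.
m_l runs from −5 to 5, i.e. {-5, -4, -3, -2, -1, 0, 1, 2, 3, 4, 5}.
Σ m_l² = l(l+1)(2l+1)/3 = 5·6·11/3 = 110.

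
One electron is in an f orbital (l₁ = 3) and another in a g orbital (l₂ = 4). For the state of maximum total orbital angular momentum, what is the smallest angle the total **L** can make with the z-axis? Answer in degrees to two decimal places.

θ_min ≈ 20.70°

L runs from |3 − 4| = 1 to 3 + 4 = 7.
So L can be 1, 2, 3, 4, 5, 6, 7.
The maximum is L = 7, with |L_tot| = ℏ√(7·8) = 2√14 ℏ.
The minimum angle with z is arccos(7/√56) ≈ 20.70°.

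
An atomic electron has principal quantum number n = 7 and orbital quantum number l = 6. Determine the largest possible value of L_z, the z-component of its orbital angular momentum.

L_z,max = 6ℏ

L_z = m_l ℏ with m_l ∈ {−6, …, 6}; the maximum is m_l = 6.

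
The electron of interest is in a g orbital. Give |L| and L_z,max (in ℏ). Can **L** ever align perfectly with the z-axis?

A g state has l = 4.
|L| = 2√5 ℏ ≈ 4.4721ℏ, while L_z,max = lℏ = 4ℏ.
Since |L| > L_z,max, the vector can never point exactly along z; the closest it comes is θ_min = arccos(4/√20) ≈ 26.6°.

No: L_z,max = 4ℏ < |L| = 2√5 ℏ ≈ 4.472ℏ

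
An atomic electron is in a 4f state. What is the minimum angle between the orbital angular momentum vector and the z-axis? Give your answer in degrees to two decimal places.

4f means n = 4, l = 3.
|L|² = l(l+1)ℏ² = 12ℏ², so |L| = 2√3 ℏ.
The smallest angle corresponds to the largest L_z, i.e. m_l = l = 3, giving L_z = 3ℏ.
cos θ_min = 3/√12, so θ_min ≈ 30.00°.

θ_min ≈ 30.00°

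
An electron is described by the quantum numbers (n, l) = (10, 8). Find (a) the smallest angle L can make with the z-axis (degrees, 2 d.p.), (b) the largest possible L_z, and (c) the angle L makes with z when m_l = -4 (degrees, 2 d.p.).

cos θ_min = 8/√72, so θ_min ≈ 19.47°.
L_z,max = lℏ = 8ℏ.
For m_l = -4: cos θ = -4/√72, θ ≈ 118.13°.

θ_min ≈ 19.47°; L_z,max = 8ℏ; θ(m_l=-4) ≈ 118.13°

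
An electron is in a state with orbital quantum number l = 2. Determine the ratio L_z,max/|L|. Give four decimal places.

|L| = √6 ℏ ≈ 2.4495ℏ, while L_z,max = lℏ = 2ℏ.
L_z,max/|L| = 2/√6 = 0.8165.

L_z,max/|L| = 0.8165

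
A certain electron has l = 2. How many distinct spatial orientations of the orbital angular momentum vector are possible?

5

The number of m_l values is 2l + 1 = 2·2 + 1 = 5.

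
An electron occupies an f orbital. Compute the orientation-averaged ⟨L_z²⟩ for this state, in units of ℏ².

An f state has l = 3.
m_l runs from −3 to 3, i.e. {-3, -2, -1, 0, 1, 2, 3}.
⟨L_z²⟩ = ℏ²·(Σ m_l²)/(2l+1) = ℏ²·28/7 = 4ℏ².

⟨L_z²⟩ = 4 ℏ²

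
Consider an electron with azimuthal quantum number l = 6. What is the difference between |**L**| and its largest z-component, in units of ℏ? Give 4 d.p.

|L| − L_z,max ≈ 0.4807ℏ

|L| = √42 ℏ ≈ 6.4807ℏ, while L_z,max = lℏ = 6ℏ.
The difference is (√42 − 6)ℏ ≈ 0.4807ℏ.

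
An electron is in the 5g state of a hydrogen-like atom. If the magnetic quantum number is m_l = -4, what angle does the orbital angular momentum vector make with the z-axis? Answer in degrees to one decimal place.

θ ≈ 153.4°

For 5g, l = 4.
|L| = ℏ√(l(l+1)) = 2√5 ℏ.
L_z = m_l ℏ = −4ℏ.
cos θ = L_z/|L| = -4/√20, so θ ≈ 153.4°.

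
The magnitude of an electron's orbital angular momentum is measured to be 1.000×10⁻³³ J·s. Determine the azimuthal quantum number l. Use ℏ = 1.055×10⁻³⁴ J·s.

l = 9

|L|/ℏ = (1.000×10⁻³³)/(1.055×10⁻³⁴) ≈ 9.479.
l(l+1) ≈ 9.479² ≈ 89.85, so l = 9.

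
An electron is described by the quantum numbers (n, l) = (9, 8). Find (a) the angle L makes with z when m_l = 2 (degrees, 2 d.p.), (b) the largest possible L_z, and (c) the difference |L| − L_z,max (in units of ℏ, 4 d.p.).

θ(m_l=2) ≈ 76.37°; L_z,max = 8ℏ; |L|−L_z,max ≈ 0.4853ℏ

For m_l = 2: cos θ = 2/√72, θ ≈ 76.37°.
L_z,max = lℏ = 8ℏ.
|L| − L_z,max = (6√2 − 8)ℏ ≈ 0.4853ℏ.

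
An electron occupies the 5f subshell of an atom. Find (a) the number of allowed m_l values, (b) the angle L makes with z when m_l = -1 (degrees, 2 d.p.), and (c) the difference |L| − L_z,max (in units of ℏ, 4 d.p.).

7 values; θ(m_l=-1) ≈ 106.78°; |L|−L_z,max ≈ 0.4641ℏ

The 5f subshell has l = 3.
There are 2l+1 = 7 values of m_l.
For m_l = -1: cos θ = -1/√12, θ ≈ 106.78°.
|L| − L_z,max = (2√3 − 3)ℏ ≈ 0.4641ℏ.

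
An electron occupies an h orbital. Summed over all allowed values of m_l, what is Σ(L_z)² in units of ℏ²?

Σ(L_z)² = 110 ℏ²

For an h orbital, l = 5.
m_l runs from −5 to 5, i.e. {-5, -4, -3, -2, -1, 0, 1, 2, 3, 4, 5}.
Summing m² from −5 to 5: Σ m_l² = 110.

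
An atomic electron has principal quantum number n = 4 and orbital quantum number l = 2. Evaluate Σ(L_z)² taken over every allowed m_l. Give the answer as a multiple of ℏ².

Σ(L_z)² = 10 ℏ²

m_l ∈ {-2, -1, 0, 1, 2}.
Summing m² from −2 to 2: Σ m_l² = 10.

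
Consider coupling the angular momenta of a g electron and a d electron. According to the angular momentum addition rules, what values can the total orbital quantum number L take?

L = 2, 3, 4, 5, 6

L runs from |4 − 2| = 2 to 4 + 2 = 6.
Allowed values: L = 2, 3, 4, 5, 6.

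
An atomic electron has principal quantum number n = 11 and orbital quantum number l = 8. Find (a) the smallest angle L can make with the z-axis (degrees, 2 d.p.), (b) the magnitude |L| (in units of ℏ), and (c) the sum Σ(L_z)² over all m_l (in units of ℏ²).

θ_min ≈ 19.47°; |L| = 6√2 ℏ ≈ 8.485ℏ; Σ(L_z)² = 408 ℏ²

cos θ_min = 8/√72, so θ_min ≈ 19.47°.
|L| = ℏ√(8·9) = 6√2 ℏ ≈ 8.485ℏ.
Σ m_l² = 408, so Σ(L_z)² = 408 ℏ².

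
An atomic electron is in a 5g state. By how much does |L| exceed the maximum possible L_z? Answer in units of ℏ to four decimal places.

|L| − L_z,max ≈ 0.4721ℏ

5g means n = 5, l = 4.
|L| = 2√5 ℏ ≈ 4.4721ℏ, while L_z,max = lℏ = 4ℏ.
The difference is (2√5 − 4)ℏ ≈ 0.4721ℏ.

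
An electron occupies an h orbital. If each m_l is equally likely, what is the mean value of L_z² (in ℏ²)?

An h state has l = 5.
The allowed m_l values are -5, -4, -3, -2, -1, 0, 1, 2, 3, 4, 5.
Average of L_z² over 11 states: 110/11 ℏ² = 10 ℏ².

⟨L_z²⟩ = 10 ℏ²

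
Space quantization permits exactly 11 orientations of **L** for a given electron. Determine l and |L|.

l = 5, |L| = √30 ℏ ≈ 5.477ℏ

11 = 2l + 1, so l = (11−1)/2 = 5.
|L| = ℏ√(l(l+1)) = ℏ√(5·6) = √30 ℏ.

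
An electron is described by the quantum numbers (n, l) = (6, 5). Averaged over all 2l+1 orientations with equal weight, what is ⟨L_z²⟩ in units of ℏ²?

⟨L_z²⟩ = 10 ℏ²

m_l ∈ {-5, -4, -3, -2, -1, 0, 1, 2, 3, 4, 5}.
Average of L_z² over 11 states: 110/11 ℏ² = 10 ℏ².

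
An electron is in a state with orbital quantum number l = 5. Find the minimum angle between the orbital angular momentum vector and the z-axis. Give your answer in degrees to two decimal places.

θ_min ≈ 24.09°

|L| = ℏ√(l(l+1)) = √30 ℏ.
The smallest angle corresponds to the largest L_z, i.e. m_l = l = 5, giving L_z = 5ℏ.
cos θ_min = 5/√30, so θ_min ≈ 24.09°.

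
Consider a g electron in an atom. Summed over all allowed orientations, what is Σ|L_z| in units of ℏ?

The letter g corresponds to l = 4.
m_l runs from −4 to 4, i.e. {-4, -3, -2, -1, 0, 1, 2, 3, 4}.
Σ|m_l| = 2(1+2+…+4) = 20.

Σ|L_z| = 20 ℏ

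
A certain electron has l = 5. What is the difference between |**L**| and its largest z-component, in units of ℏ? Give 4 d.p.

|L| − L_z,max ≈ 0.4772ℏ

|L| = √30 ℏ ≈ 5.4772ℏ, while L_z,max = lℏ = 5ℏ.
The difference is (√30 − 5)ℏ ≈ 0.4772ℏ.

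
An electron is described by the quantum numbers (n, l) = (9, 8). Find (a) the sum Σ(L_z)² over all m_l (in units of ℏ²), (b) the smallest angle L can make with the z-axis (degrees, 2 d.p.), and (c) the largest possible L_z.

Σ m_l² = 408, so Σ(L_z)² = 408 ℏ².
cos θ_min = 8/√72, so θ_min ≈ 19.47°.
L_z,max = lℏ = 8ℏ.

Σ(L_z)² = 408 ℏ²; θ_min ≈ 19.47°; L_z,max = 8ℏ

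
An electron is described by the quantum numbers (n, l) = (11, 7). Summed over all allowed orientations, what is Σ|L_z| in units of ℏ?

m_l ∈ {-7, -6, -5, -4, -3, -2, -1, 0, 1, 2, 3, 4, 5, 6, 7}.
Σ|m_l| = l(l+1) = 56.

Σ|L_z| = 56 ℏ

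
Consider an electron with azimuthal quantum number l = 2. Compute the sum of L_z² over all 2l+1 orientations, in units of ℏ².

m_l ∈ {-2, -1, 0, 1, 2}.
Summing m² from −2 to 2: Σ m_l² = 10.

Σ(L_z)² = 10 ℏ²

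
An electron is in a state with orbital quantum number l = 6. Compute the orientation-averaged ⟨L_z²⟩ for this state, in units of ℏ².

⟨L_z²⟩ = 14 ℏ²

m_l runs from −6 to 6, i.e. {-6, -5, -4, -3, -2, -1, 0, 1, 2, 3, 4, 5, 6}.
⟨L_z²⟩ = ℏ²·l(l+1)/3 = 14ℏ².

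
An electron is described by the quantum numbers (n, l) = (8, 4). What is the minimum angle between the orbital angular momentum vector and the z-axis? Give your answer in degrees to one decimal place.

θ_min ≈ 26.6°

|L| = √(l(l+1)) ℏ = 2√5 ℏ.
The smallest angle corresponds to the largest L_z, i.e. m_l = l = 4, giving L_z = 4ℏ.
cos θ_min = 4/√20, so θ_min ≈ 26.6°.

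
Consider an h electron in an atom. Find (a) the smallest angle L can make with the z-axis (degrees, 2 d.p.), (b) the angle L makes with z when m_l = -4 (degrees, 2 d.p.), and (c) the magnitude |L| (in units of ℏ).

H corresponds to l = 5.
cos θ_min = 5/√30, so θ_min ≈ 24.09°.
For m_l = -4: cos θ = -4/√30, θ ≈ 136.91°.
|L| = ℏ√(5·6) = √30 ℏ ≈ 5.477ℏ.

θ_min ≈ 24.09°; θ(m_l=-4) ≈ 136.91°; |L| = √30 ℏ ≈ 5.477ℏ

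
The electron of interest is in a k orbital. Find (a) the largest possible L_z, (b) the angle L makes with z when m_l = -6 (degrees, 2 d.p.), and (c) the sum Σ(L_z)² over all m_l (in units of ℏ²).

A k state has l = 7.
L_z,max = lℏ = 7ℏ.
For m_l = -6: cos θ = -6/√56, θ ≈ 143.30°.
Σ m_l² = 280, so Σ(L_z)² = 280 ℏ².

L_z,max = 7ℏ; θ(m_l=-6) ≈ 143.30°; Σ(L_z)² = 280 ℏ²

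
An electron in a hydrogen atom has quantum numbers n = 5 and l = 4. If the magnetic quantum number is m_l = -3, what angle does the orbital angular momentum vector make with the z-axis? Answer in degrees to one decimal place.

|L| = √(l(l+1)) ℏ = 2√5 ℏ.
L_z = m_l ℏ = −3ℏ.
cos θ = L_z/|L| = -3/√20, so θ ≈ 132.1°.

θ ≈ 132.1°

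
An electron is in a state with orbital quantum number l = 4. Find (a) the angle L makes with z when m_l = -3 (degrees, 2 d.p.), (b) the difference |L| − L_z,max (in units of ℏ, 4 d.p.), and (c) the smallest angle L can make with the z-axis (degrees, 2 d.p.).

For m_l = -3: cos θ = -3/√20, θ ≈ 132.13°.
|L| − L_z,max = (2√5 − 4)ℏ ≈ 0.4721ℏ.
cos θ_min = 4/√20, so θ_min ≈ 26.57°.

θ(m_l=-3) ≈ 132.13°; |L|−L_z,max ≈ 0.4721ℏ; θ_min ≈ 26.57°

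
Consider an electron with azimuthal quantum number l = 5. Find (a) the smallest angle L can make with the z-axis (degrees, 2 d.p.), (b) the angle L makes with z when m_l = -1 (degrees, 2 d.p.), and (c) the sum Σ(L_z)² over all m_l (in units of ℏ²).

θ_min ≈ 24.09°; θ(m_l=-1) ≈ 100.52°; Σ(L_z)² = 110 ℏ²

cos θ_min = 5/√30, so θ_min ≈ 24.09°.
For m_l = -1: cos θ = -1/√30, θ ≈ 100.52°.
Σ m_l² = 110, so Σ(L_z)² = 110 ℏ².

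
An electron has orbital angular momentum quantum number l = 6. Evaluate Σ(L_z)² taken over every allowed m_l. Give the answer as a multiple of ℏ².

Σ(L_z)² = 182 ℏ²

m_l ∈ {-6, -5, -4, -3, -2, -1, 0, 1, 2, 3, 4, 5, 6}.
Summing m² from −6 to 6: Σ m_l² = 182.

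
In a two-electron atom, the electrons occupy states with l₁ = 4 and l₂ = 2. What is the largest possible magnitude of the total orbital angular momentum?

Angular momentum addition gives L = |l₁ − l₂|, …, l₁ + l₂.
Allowed values: L = 2, 3, 4, 5, 6.
The largest magnitude corresponds to L = 6: |L_tot| = ℏ√(6·7) = √42 ℏ.

|L_tot|_max = √42 ℏ ≈ 6.481ℏ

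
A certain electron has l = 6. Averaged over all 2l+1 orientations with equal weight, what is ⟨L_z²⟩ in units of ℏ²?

⟨L_z²⟩ = 14 ℏ²

m_l ∈ {-6, -5, -4, -3, -2, -1, 0, 1, 2, 3, 4, 5, 6}.
⟨L_z²⟩ = ℏ²·l(l+1)/3 = 14ℏ².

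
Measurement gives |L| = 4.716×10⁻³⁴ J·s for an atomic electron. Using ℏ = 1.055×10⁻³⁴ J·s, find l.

l = 4

|L|/ℏ = (4.716×10⁻³⁴)/(1.055×10⁻³⁴) ≈ 4.470.
l(l+1) ≈ 4.470² ≈ 19.98, so l = 4.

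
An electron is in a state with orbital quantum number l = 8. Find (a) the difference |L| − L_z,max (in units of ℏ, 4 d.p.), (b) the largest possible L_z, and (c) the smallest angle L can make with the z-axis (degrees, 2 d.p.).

|L|−L_z,max ≈ 0.4853ℏ; L_z,max = 8ℏ; θ_min ≈ 19.47°

|L| − L_z,max = (6√2 − 8)ℏ ≈ 0.4853ℏ.
L_z,max = lℏ = 8ℏ.
cos θ_min = 8/√72, so θ_min ≈ 19.47°.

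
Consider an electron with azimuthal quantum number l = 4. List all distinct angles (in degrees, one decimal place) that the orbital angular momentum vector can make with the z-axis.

θ ∈ {26.6°, 47.9°, 63.4°, 77.1°, 90.0°, 102.9°, 116.6°, 132.1°, 153.4°}

|L| = ℏ√(l(l+1)) = 2√5 ℏ.
cos θ = m_l/√20 for each m_l ∈ {-4, -3, -2, -1, 0, 1, 2, 3, 4}.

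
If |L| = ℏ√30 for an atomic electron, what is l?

l = 5

(|L|/ℏ)² = l(l+1) = 30.
Solving: l = 5.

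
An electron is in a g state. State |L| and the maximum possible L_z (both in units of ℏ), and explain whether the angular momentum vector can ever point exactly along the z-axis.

No: L_z,max = 4ℏ < |L| = 2√5 ℏ ≈ 4.472ℏ

A g state has l = 4.
|L| = 2√5 ℏ ≈ 4.4721ℏ, while L_z,max = lℏ = 4ℏ.
Since |L| > L_z,max, the vector can never point exactly along z; the closest it comes is θ_min = arccos(4/√20) ≈ 26.6°.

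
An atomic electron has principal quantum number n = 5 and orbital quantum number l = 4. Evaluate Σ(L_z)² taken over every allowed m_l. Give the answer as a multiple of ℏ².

Σ(L_z)² = 60 ℏ²

The allowed m_l values are -4, -3, -2, -1, 0, 1, 2, 3, 4.
Summing m² from −4 to 4: Σ m_l² = 60.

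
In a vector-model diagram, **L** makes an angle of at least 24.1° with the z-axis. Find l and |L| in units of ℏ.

At minimum angle, m_l = l, so cos θ = l/√(l(l+1)); cos²θ = l/(l+1) = 0.8333.
Thus l = 0.8333/(1 − 0.8333) ≈ 5.
Then |L| = ℏ√(5·6) = √30 ℏ.

l = 5, |L| = √30 ℏ ≈ 5.477ℏ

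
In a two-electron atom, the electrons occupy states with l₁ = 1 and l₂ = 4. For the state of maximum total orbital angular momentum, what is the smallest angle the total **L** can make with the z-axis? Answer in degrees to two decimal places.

θ_min ≈ 24.09°

L runs from |1 − 4| = 3 to 1 + 4 = 5.
Allowed values: L = 3, 4, 5.
The maximum is L = 5, with |L_tot| = ℏ√(5·6) = √30 ℏ.
The minimum angle with z is arccos(5/√30) ≈ 24.09°.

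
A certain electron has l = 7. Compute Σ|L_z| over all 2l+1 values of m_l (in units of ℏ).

Σ|L_z| = 56 ℏ

m_l ∈ {-7, -6, -5, -4, -3, -2, -1, 0, 1, 2, 3, 4, 5, 6, 7}.
Σ|m_l| = l(l+1) = 56.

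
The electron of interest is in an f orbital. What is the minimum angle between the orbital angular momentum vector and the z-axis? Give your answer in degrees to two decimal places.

For an f orbital, l = 3.
|L| = √(l(l+1)) ℏ = 2√3 ℏ.
The smallest angle corresponds to the largest L_z, i.e. m_l = l = 3, giving L_z = 3ℏ.
cos θ_min = 3/√12, so θ_min ≈ 30.00°.

θ_min ≈ 30.00°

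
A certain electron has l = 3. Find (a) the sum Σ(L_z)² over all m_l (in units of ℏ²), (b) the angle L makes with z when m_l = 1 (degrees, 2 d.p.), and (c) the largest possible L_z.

Σ(L_z)² = 28 ℏ²; θ(m_l=1) ≈ 73.22°; L_z,max = 3ℏ

Σ m_l² = 28, so Σ(L_z)² = 28 ℏ².
For m_l = 1: cos θ = 1/√12, θ ≈ 73.22°.
L_z,max = lℏ = 3ℏ.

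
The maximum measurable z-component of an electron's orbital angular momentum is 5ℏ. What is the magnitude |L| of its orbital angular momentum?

L_z,max = lℏ, so l = 5.
|L| = √(l(l+1)) ℏ = √30 ℏ.

|L| = √30 ℏ ≈ 5.477ℏ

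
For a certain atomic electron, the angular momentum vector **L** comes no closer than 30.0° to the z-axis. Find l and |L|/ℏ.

l = 3, |L| = 2√3 ℏ ≈ 3.464ℏ

At minimum angle, m_l = l, so cos θ = l/√(l(l+1)); cos²θ = l/(l+1) = 0.7500.
Solving: l = 3.
Then |L| = ℏ√(3·4) = 2√3 ℏ.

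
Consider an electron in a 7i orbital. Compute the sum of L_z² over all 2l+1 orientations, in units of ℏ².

7i means n = 7, l = 6.
m_l ∈ {-6, -5, -4, -3, -2, -1, 0, 1, 2, 3, 4, 5, 6}.
Σ m_l² = l(l+1)(2l+1)/3 = 6·7·13/3 = 182.

Σ(L_z)² = 182 ℏ²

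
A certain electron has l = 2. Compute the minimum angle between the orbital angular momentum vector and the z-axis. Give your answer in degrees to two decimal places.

θ_min ≈ 35.26°

|L| = √(l(l+1)) ℏ = √6 ℏ.
The smallest angle corresponds to the largest L_z, i.e. m_l = l = 2, giving L_z = 2ℏ.
cos θ_min = 2/√6, so θ_min ≈ 35.26°.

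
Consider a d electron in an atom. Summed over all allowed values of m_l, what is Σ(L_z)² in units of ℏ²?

Σ(L_z)² = 10 ℏ²

For a d orbital, l = 2.
The allowed m_l values are -2, -1, 0, 1, 2.
Σ m_l² = 2·(1 + 4) = 10.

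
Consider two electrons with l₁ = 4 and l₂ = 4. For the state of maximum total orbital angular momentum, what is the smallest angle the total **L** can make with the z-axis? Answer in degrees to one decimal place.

θ_min ≈ 19.5°

L runs from |4 − 4| = 0 to 4 + 4 = 8.
Allowed values: L = 0, 1, 2, 3, 4, 5, 6, 7, 8.
The maximum is L = 8, with |L_tot| = ℏ√(8·9) = 6√2 ℏ.
The minimum angle with z is arccos(8/√72) ≈ 19.5°.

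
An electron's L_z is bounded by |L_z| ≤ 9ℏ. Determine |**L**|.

|L| = 3√10 ℏ ≈ 9.487ℏ

The maximum L_z equals lℏ, giving l = 9.
Then |L| = ℏ√(9·10) = 3√10 ℏ.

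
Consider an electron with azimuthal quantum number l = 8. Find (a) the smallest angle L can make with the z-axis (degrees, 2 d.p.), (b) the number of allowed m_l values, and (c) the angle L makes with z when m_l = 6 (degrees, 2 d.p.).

θ_min ≈ 19.47°; 17 values; θ(m_l=6) ≈ 45.00°

cos θ_min = 8/√72, so θ_min ≈ 19.47°.
There are 2l+1 = 17 values of m_l.
For m_l = 6: cos θ = 6/√72, θ ≈ 45.00°.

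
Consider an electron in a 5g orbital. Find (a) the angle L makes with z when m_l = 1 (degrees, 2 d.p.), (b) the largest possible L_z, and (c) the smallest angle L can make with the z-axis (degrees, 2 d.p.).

θ(m_l=1) ≈ 77.08°; L_z,max = 4ℏ; θ_min ≈ 26.57°

5g means n = 5, l = 4.
For m_l = 1: cos θ = 1/√20, θ ≈ 77.08°.
L_z,max = lℏ = 4ℏ.
cos θ_min = 4/√20, so θ_min ≈ 26.57°.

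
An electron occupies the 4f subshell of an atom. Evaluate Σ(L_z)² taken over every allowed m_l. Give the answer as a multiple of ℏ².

Σ(L_z)² = 28 ℏ²

4f means n = 4, l = 3.
m_l runs from −3 to 3, i.e. {-3, -2, -1, 0, 1, 2, 3}.
Summing m² from −3 to 3: Σ m_l² = 28.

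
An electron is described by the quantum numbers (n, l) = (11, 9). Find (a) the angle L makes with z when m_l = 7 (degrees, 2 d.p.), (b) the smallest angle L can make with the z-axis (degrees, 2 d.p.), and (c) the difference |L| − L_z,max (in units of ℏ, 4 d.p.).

For m_l = 7: cos θ = 7/√90, θ ≈ 42.45°.
cos θ_min = 9/√90, so θ_min ≈ 18.43°.
|L| − L_z,max = (3√10 − 9)ℏ ≈ 0.4868ℏ.

θ(m_l=7) ≈ 42.45°; θ_min ≈ 18.43°; |L|−L_z,max ≈ 0.4868ℏ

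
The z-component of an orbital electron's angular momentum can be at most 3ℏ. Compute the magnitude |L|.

|L| = 2√3 ℏ ≈ 3.464ℏ

Since max m_l = l, l = 3.
Then |L| = ℏ√(3·4) = 2√3 ℏ.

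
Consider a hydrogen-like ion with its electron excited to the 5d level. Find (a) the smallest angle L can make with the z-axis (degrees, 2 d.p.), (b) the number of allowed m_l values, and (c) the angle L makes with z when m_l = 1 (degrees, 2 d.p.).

The 5d level has l = 2.
cos θ_min = 2/√6, so θ_min ≈ 35.26°.
There are 2l+1 = 5 values of m_l.
For m_l = 1: cos θ = 1/√6, θ ≈ 65.91°.

θ_min ≈ 35.26°; 5 values; θ(m_l=1) ≈ 65.91°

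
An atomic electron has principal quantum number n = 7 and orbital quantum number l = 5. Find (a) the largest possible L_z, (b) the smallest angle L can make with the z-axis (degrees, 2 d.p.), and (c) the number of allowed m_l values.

L_z,max = lℏ = 5ℏ.
cos θ_min = 5/√30, so θ_min ≈ 24.09°.
There are 2l+1 = 11 values of m_l.

L_z,max = 5ℏ; θ_min ≈ 24.09°; 11 values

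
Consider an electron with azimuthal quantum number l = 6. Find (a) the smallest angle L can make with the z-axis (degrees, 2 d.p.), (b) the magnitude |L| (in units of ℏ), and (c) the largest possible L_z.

θ_min ≈ 22.21°; |L| = √42 ℏ ≈ 6.481ℏ; L_z,max = 6ℏ

cos θ_min = 6/√42, so θ_min ≈ 22.21°.
|L| = ℏ√(6·7) = √42 ℏ ≈ 6.481ℏ.
L_z,max = lℏ = 6ℏ.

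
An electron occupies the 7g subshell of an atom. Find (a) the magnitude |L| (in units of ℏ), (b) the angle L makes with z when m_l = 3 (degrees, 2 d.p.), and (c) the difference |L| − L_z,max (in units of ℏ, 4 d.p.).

The 7g subshell has l = 4.
|L| = ℏ√(4·5) = 2√5 ℏ ≈ 4.472ℏ.
For m_l = 3: cos θ = 3/√20, θ ≈ 47.87°.
|L| − L_z,max = (2√5 − 4)ℏ ≈ 0.4721ℏ.

|L| = 2√5 ℏ ≈ 4.472ℏ; θ(m_l=3) ≈ 47.87°; |L|−L_z,max ≈ 0.4721ℏ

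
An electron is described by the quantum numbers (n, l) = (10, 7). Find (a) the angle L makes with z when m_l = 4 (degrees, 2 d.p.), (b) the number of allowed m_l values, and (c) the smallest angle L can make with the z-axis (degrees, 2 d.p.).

θ(m_l=4) ≈ 57.69°; 15 values; θ_min ≈ 20.70°

For m_l = 4: cos θ = 4/√56, θ ≈ 57.69°.
There are 2l+1 = 15 values of m_l.
cos θ_min = 7/√56, so θ_min ≈ 20.70°.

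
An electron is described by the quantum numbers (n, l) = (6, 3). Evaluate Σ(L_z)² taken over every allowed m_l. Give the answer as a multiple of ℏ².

Σ(L_z)² = 28 ℏ²

m_l ∈ {-3, -2, -1, 0, 1, 2, 3}.
Summing m² from −3 to 3: Σ m_l² = 28.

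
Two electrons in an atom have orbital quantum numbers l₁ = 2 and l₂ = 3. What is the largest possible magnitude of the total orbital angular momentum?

|L_tot|_max = √30 ℏ ≈ 5.477ℏ

The total orbital quantum number L ranges from |l₁ − l₂| to l₁ + l₂ in integer steps.
So L can be 1, 2, 3, 4, 5.
The largest magnitude corresponds to L = 5: |L_tot| = ℏ√(5·6) = √30 ℏ.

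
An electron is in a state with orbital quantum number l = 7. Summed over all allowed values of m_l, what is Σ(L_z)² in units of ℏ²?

m_l ∈ {-7, -6, -5, -4, -3, -2, -1, 0, 1, 2, 3, 4, 5, 6, 7}.
Summing m² from −7 to 7: Σ m_l² = 280.

Σ(L_z)² = 280 ℏ²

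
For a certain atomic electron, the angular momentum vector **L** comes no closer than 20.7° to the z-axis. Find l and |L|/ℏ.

l = 7, |L| = 2√14 ℏ ≈ 7.483ℏ

cos²θ_min = l/(l+1) = 0.8751.
Solving: l = 7.
Then |L| = ℏ√(7·8) = 2√14 ℏ.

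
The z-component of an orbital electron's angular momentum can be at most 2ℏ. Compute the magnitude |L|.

Since max m_l = l, l = 2.
|L| = √(l(l+1)) ℏ = √6 ℏ.

|L| = √6 ℏ ≈ 2.449ℏ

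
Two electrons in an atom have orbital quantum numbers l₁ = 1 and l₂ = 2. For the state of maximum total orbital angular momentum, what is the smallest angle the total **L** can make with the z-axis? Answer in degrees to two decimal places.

θ_min ≈ 30.00°

L runs from |1 − 2| = 1 to 1 + 2 = 3.
L ∈ {1, 2, 3}.
The maximum is L = 3, with |L_tot| = ℏ√(3·4) = 2√3 ℏ.
The minimum angle with z is arccos(3/√12) ≈ 30.00°.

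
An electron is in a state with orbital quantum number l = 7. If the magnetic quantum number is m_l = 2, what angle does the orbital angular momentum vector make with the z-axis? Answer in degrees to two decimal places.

θ ≈ 74.50°

|L| = √(l(l+1)) ℏ = 2√14 ℏ.
L_z = m_l ℏ = 2ℏ.
cos θ = L_z/|L| = 2/√56, so θ ≈ 74.50°.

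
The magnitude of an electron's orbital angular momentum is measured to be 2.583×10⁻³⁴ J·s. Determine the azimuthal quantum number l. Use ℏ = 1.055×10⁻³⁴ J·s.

l = 2

|L|/ℏ = (2.583×10⁻³⁴)/(1.055×10⁻³⁴) ≈ 2.448.
l(l+1) ≈ 2.448² ≈ 5.99, so l = 2.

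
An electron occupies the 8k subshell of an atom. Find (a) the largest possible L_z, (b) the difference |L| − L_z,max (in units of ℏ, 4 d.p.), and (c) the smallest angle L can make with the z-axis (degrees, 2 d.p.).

8k means n = 8, l = 7.
L_z,max = lℏ = 7ℏ.
|L| − L_z,max = (2√14 − 7)ℏ ≈ 0.4833ℏ.
cos θ_min = 7/√56, so θ_min ≈ 20.70°.

L_z,max = 7ℏ; |L|−L_z,max ≈ 0.4833ℏ; θ_min ≈ 20.70°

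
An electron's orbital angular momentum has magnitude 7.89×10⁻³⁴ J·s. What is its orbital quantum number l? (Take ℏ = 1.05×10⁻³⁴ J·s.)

l = 7

Dividing by ℏ: |L|/ℏ ≈ 7.514.
l(l+1) ≈ 7.514² ≈ 56.46, so l = 7.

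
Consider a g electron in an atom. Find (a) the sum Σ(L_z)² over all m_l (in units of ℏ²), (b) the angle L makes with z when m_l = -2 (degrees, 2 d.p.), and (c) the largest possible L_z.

Σ(L_z)² = 60 ℏ²; θ(m_l=-2) ≈ 116.57°; L_z,max = 4ℏ

A g state has l = 4.
Σ m_l² = 60, so Σ(L_z)² = 60 ℏ².
For m_l = -2: cos θ = -2/√20, θ ≈ 116.57°.
L_z,max = lℏ = 4ℏ.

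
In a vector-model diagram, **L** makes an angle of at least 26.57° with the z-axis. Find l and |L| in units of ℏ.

l = 4, |L| = 2√5 ℏ ≈ 4.472ℏ

cos²θ_min = l/(l+1) = 0.7999.
Thus l = 0.7999/(1 − 0.7999) ≈ 4.
Then |L| = ℏ√(4·5) = 2√5 ℏ.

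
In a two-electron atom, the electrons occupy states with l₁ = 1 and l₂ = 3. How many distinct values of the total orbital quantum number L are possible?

The total orbital quantum number L ranges from |l₁ − l₂| to l₁ + l₂ in integer steps.
L ∈ {2, 3, 4}.
That is 3 values.

3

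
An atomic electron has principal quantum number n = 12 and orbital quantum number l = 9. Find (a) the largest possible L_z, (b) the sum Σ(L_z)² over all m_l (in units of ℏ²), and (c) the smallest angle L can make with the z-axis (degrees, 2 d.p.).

L_z,max = 9ℏ; Σ(L_z)² = 570 ℏ²; θ_min ≈ 18.43°

L_z,max = lℏ = 9ℏ.
Σ m_l² = 570, so Σ(L_z)² = 570 ℏ².
cos θ_min = 9/√90, so θ_min ≈ 18.43°.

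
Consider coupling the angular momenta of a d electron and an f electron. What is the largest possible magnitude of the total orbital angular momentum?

|L_tot|_max = √30 ℏ ≈ 5.477ℏ

The total orbital quantum number L ranges from |l₁ − l₂| to l₁ + l₂ in integer steps.
L ∈ {1, 2, 3, 4, 5}.
The largest magnitude corresponds to L = 5: |L_tot| = ℏ√(5·6) = √30 ℏ.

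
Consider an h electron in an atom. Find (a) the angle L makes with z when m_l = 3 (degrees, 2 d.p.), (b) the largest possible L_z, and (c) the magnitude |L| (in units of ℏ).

An h state has l = 5.
For m_l = 3: cos θ = 3/√30, θ ≈ 56.79°.
L_z,max = lℏ = 5ℏ.
|L| = ℏ√(5·6) = √30 ℏ ≈ 5.477ℏ.

θ(m_l=3) ≈ 56.79°; L_z,max = 5ℏ; |L| = √30 ℏ ≈ 5.477ℏ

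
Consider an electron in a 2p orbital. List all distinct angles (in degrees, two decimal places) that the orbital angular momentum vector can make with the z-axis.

θ ∈ {45.00°, 90.00°, 135.00°}

2p means n = 2, l = 1.
|L| = √(l(l+1)) ℏ = √2 ℏ.
cos θ = m_l/√2 for each m_l ∈ {-1, 0, 1}.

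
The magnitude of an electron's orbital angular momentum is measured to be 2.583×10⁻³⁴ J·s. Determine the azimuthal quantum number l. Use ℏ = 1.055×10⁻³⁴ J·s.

l = 2

|L|/ℏ = (2.583×10⁻³⁴)/(1.055×10⁻³⁴) ≈ 2.448.
(|L|/ℏ)² = l(l+1) ≈ 5.99 ⇒ l = 2.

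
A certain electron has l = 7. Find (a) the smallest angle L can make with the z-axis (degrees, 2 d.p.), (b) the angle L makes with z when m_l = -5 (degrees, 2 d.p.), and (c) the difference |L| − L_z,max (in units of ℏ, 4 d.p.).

cos θ_min = 7/√56, so θ_min ≈ 20.70°.
For m_l = -5: cos θ = -5/√56, θ ≈ 131.92°.
|L| − L_z,max = (2√14 − 7)ℏ ≈ 0.4833ℏ.

θ_min ≈ 20.70°; θ(m_l=-5) ≈ 131.92°; |L|−L_z,max ≈ 0.4833ℏ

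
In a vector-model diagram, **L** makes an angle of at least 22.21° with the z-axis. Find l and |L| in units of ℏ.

At minimum angle, m_l = l, so cos θ = l/√(l(l+1)); cos²θ = l/(l+1) = 0.8571.
l = cos²θ/sin²θ ≈ 6.
Then |L| = ℏ√(6·7) = √42 ℏ.

l = 6, |L| = √42 ℏ ≈ 6.481ℏ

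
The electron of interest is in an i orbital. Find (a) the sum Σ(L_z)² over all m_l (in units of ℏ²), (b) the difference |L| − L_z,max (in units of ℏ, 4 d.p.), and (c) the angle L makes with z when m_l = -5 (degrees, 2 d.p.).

Σ(L_z)² = 182 ℏ²; |L|−L_z,max ≈ 0.4807ℏ; θ(m_l=-5) ≈ 140.49°

The letter i corresponds to l = 6.
Σ m_l² = 182, so Σ(L_z)² = 182 ℏ².
|L| − L_z,max = (√42 − 6)ℏ ≈ 0.4807ℏ.
For m_l = -5: cos θ = -5/√42, θ ≈ 140.49°.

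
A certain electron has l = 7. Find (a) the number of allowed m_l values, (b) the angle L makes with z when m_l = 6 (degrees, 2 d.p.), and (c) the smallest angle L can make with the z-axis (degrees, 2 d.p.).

There are 2l+1 = 15 values of m_l.
For m_l = 6: cos θ = 6/√56, θ ≈ 36.70°.
cos θ_min = 7/√56, so θ_min ≈ 20.70°.

15 values; θ(m_l=6) ≈ 36.70°; θ_min ≈ 20.70°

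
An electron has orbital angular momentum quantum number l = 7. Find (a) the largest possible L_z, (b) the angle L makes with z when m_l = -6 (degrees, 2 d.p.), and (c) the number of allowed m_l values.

L_z,max = lℏ = 7ℏ.
For m_l = -6: cos θ = -6/√56, θ ≈ 143.30°.
There are 2l+1 = 15 values of m_l.

L_z,max = 7ℏ; θ(m_l=-6) ≈ 143.30°; 15 values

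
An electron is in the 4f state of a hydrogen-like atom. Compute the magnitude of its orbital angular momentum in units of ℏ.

|L| = 2√3 ℏ ≈ 3.464ℏ

4f means n = 4, l = 3.
|L| = ℏ√(l(l+1)) = ℏ√(3·4) = 2√3 ℏ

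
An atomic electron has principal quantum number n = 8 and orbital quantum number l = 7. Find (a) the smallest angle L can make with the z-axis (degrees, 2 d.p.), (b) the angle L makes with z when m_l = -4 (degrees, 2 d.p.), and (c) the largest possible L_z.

cos θ_min = 7/√56, so θ_min ≈ 20.70°.
For m_l = -4: cos θ = -4/√56, θ ≈ 122.31°.
L_z,max = lℏ = 7ℏ.

θ_min ≈ 20.70°; θ(m_l=-4) ≈ 122.31°; L_z,max = 7ℏ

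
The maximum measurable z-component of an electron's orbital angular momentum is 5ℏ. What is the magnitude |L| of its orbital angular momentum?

Since max m_l = l, l = 5.
Then |L| = ℏ√(5·6) = √30 ℏ.

|L| = √30 ℏ ≈ 5.477ℏ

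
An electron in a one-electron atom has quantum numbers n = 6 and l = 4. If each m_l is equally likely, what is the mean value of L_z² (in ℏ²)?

⟨L_z²⟩ = 6.667 ℏ²

m_l ∈ {-4, -3, -2, -1, 0, 1, 2, 3, 4}.
⟨L_z²⟩ = ℏ²·(Σ m_l²)/(2l+1) = ℏ²·60/9 = 6.667ℏ².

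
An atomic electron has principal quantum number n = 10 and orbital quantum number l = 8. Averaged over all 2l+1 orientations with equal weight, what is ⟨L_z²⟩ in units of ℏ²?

The allowed m_l values are -8, -7, -6, -5, -4, -3, -2, -1, 0, 1, 2, 3, 4, 5, 6, 7, 8.
⟨L_z²⟩ = ℏ²·l(l+1)/3 = 24ℏ².

⟨L_z²⟩ = 24 ℏ²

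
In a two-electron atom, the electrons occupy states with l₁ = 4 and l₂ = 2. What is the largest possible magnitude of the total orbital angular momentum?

|L_tot|_max = √42 ℏ ≈ 6.481ℏ

The total orbital quantum number L ranges from |l₁ − l₂| to l₁ + l₂ in integer steps.
Allowed values: L = 2, 3, 4, 5, 6.
The largest magnitude corresponds to L = 6: |L_tot| = ℏ√(6·7) = √42 ℏ.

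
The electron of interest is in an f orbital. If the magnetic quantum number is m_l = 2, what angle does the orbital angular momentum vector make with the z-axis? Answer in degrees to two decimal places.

θ ≈ 54.74°

An f state has l = 3.
|L| = ℏ√(l(l+1)) = 2√3 ℏ.
L_z = m_l ℏ = 2ℏ.
cos θ = L_z/|L| = 2/√12, so θ ≈ 54.74°.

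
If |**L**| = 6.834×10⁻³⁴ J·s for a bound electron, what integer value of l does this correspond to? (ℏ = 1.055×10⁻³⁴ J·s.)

In units of ℏ, |L| ≈ 6.478.
(|L|/ℏ)² = l(l+1) ≈ 41.96 ⇒ l = 6.

l = 6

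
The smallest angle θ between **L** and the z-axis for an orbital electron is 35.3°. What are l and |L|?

l = 2, |L| = √6 ℏ ≈ 2.449ℏ

cos θ_min = l/√(l(l+1)) = √(l/(l+1)), so l/(l+1) = cos²(35.3°) = 0.6661.
Solving: l = 2.
Then |L| = ℏ√(2·3) = √6 ℏ.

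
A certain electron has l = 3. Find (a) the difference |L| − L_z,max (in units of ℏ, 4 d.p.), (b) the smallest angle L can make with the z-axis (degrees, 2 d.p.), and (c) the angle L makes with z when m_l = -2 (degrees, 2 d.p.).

|L| − L_z,max = (2√3 − 3)ℏ ≈ 0.4641ℏ.
cos θ_min = 3/√12, so θ_min ≈ 30.00°.
For m_l = -2: cos θ = -2/√12, θ ≈ 125.26°.

|L|−L_z,max ≈ 0.4641ℏ; θ_min ≈ 30.00°; θ(m_l=-2) ≈ 125.26°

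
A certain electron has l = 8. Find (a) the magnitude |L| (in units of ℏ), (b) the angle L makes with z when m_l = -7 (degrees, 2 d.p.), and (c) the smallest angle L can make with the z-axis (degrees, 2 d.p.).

|L| = 6√2 ℏ ≈ 8.485ℏ; θ(m_l=-7) ≈ 145.58°; θ_min ≈ 19.47°

|L| = ℏ√(8·9) = 6√2 ℏ ≈ 8.485ℏ.
For m_l = -7: cos θ = -7/√72, θ ≈ 145.58°.
cos θ_min = 8/√72, so θ_min ≈ 19.47°.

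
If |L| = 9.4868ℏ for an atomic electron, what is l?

|L| = ℏ√(l(l+1)), so l(l+1) = 90.
Solving: l = 9.

l = 9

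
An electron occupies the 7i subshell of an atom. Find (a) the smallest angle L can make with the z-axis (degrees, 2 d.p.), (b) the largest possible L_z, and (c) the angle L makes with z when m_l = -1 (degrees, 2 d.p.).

The 7i subshell has l = 6.
cos θ_min = 6/√42, so θ_min ≈ 22.21°.
L_z,max = lℏ = 6ℏ.
For m_l = -1: cos θ = -1/√42, θ ≈ 98.88°.

θ_min ≈ 22.21°; L_z,max = 6ℏ; θ(m_l=-1) ≈ 98.88°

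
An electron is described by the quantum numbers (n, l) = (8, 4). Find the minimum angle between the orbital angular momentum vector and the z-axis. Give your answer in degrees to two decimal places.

|L|² = l(l+1)ℏ² = 20ℏ², so |L| = 2√5 ℏ.
The smallest angle corresponds to the largest L_z, i.e. m_l = l = 4, giving L_z = 4ℏ.
cos θ_min = 4/√20, so θ_min ≈ 26.57°.

θ_min ≈ 26.57°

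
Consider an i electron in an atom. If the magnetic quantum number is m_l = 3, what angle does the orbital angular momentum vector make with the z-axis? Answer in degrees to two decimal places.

An i state has l = 6.
|L| = ℏ√(l(l+1)) = √42 ℏ.
L_z = m_l ℏ = 3ℏ.
cos θ = L_z/|L| = 3/√42, so θ ≈ 62.42°.

θ ≈ 62.42°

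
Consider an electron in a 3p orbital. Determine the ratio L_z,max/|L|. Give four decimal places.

L_z,max/|L| = 0.7071

For 3p, l = 1.
|L| = √2 ℏ ≈ 1.4142ℏ, while L_z,max = lℏ = 1ℏ.
L_z,max/|L| = 1/√2 = 0.7071.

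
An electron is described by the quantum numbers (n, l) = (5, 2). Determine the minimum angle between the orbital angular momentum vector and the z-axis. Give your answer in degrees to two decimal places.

|L| = ℏ√(l(l+1)) = √6 ℏ.
The smallest angle corresponds to the largest L_z, i.e. m_l = l = 2, giving L_z = 2ℏ.
cos θ_min = 2/√6, so θ_min ≈ 35.26°.

θ_min ≈ 35.26°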